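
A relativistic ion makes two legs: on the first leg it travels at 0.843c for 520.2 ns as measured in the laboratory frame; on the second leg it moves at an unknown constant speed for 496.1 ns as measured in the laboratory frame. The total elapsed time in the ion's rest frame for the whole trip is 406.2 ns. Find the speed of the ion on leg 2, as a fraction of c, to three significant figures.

β = 0.967

Leg 1: γ = 1/√(1 − 0.843²) = 1/√0.2894 = 1.859; τ_1 = 520.2/1.859 = 279.8 ns.
Leg 2: speed unknown; τ_2 = 496.1/γ_2.
Total proper time: 279.8 + τ_2 = 406.2, so τ_2 = 406.2 − 279.8 = 126.4 ns.
γ_2 = 496.1/126.4 = 3.926; β = √(1 − 1/γ²) = √0.9351.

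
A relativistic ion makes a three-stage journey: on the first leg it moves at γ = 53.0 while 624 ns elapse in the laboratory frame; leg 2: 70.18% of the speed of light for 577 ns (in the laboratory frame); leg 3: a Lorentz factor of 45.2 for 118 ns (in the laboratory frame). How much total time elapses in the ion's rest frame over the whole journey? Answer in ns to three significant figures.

τ = 425 ns

Leg 1: γ = 53.0; τ_1 = 624/53.00 = 11.77 ns.
Leg 2: β = 0.7018; γ = 1/√(1 − 0.7018²) = 1/√0.5075 = 1.404; τ_2 = 577/1.404 = 411.0 ns.
Leg 3: γ = 45.2; τ_3 = 118/45.20 = 2.611 ns.
Total: 11.77 + 411.0 + 2.611 ns.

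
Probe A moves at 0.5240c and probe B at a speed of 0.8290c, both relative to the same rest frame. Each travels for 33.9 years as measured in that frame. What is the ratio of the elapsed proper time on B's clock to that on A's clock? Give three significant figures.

A: γ = 1/√(1 − 0.5240²) = 1/√0.7254 = 1.174. B: γ = 1/√(1 − 0.8290²) = 1/√0.3128 = 1.788.
τ_A/τ_B = γ_B/γ_A = 1.788/1.174 = 1.523, so τ_B/τ_A = 0.6566.

τ_B/τ_A = 0.657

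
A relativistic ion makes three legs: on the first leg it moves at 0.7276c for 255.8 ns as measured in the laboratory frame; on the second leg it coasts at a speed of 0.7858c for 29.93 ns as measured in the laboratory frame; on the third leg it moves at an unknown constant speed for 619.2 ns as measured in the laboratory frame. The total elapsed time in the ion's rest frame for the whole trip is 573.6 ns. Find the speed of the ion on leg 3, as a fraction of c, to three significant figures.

Leg 1: γ = 1/√(1 − 0.7276²) = 1/√0.4706 = 1.458; τ_1 = 255.8/1.458 = 175.5 ns.
Leg 2: γ = 1/√(1 − 0.7858²) = 1/√0.3825 = 1.617; τ_2 = 29.93/1.617 = 18.51 ns.
Leg 3: speed unknown; τ_3 = 619.2/γ_3.
Total proper time: 175.5 + 18.51 + τ_3 = 573.6, so τ_3 = 573.6 − 194.0 = 379.6 ns.
γ_3 = 619.2/379.6 = 1.631; β = √(1 − 1/γ²) = √0.6242.

β = 0.790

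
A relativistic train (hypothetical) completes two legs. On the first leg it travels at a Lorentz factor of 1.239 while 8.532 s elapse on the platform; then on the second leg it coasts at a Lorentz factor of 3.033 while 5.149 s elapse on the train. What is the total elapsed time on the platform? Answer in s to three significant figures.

Leg 1: 8.532 s is already measured on the platform.
Leg 2: γ = 3.033; Δt_2 = 3.033 × 5.149 = 15.62 s.
Total: 8.532 + 15.62 s.

Δt = 24.1 s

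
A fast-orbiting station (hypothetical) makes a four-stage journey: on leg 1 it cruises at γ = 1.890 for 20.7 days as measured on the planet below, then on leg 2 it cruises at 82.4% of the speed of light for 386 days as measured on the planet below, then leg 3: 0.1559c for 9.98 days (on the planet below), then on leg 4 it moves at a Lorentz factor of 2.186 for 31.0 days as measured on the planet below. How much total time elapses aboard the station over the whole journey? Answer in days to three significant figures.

τ = 254 days

Leg 1: γ = 1.890; τ_1 = 20.7/1.890 = 10.95 days.
Leg 2: β = 0.824; γ = 1/√(1 − 0.824²) = 1/√0.3210 = 1.765; τ_2 = 386/1.765 = 218.7 days.
Leg 3: γ = 1/√(1 − 0.1559²) = 1/√0.9757 = 1.012; τ_3 = 9.98/1.012 = 9.858 days.
Leg 4: γ = 2.186; τ_4 = 31.0/2.186 = 14.18 days.
Total: 10.95 + 218.7 + 9.858 + 14.18 days.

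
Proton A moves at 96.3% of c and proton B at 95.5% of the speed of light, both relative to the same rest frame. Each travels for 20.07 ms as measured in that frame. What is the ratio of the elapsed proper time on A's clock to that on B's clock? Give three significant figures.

A: β = 0.963; γ = 1/√(1 − 0.963²) = 1/√0.07263 = 3.711. B: β = 0.955; γ = 1/√(1 − 0.955²) = 1/√0.08798 = 3.371.
τ_A/τ_B = γ_B/γ_A = 3.371/3.711 = 0.9086, so τ_A/τ_B = 0.9086.

τ_A/τ_B = 0.909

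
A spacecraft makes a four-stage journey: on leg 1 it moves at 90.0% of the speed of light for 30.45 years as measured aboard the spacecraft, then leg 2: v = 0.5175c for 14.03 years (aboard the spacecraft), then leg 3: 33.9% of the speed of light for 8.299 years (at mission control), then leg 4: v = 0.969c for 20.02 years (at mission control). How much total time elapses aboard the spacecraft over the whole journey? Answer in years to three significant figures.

Leg 1: 30.45 years is already measured aboard the spacecraft.
Leg 2: 14.03 years is already measured aboard the spacecraft.
Leg 3: β = 0.339; γ = 1/√(1 − 0.339²) = 1/√0.8851 = 1.063; τ_3 = 8.299/1.063 = 7.808 years.
Leg 4: γ = 1/√(1 − 0.969²) = 1/√0.06104 = 4.048; τ_4 = 20.02/4.048 = 4.946 years.
Total: 30.45 + 14.03 + 7.808 + 4.946 years.

τ = 57.2 years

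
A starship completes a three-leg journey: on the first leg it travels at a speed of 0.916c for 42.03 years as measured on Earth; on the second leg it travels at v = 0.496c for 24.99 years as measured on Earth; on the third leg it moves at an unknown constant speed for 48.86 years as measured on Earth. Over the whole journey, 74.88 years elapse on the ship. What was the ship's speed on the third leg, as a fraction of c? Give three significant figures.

Leg 1: γ = 1/√(1 − 0.916²) = 1/√0.1609 = 2.493; τ_1 = 42.03/2.493 = 16.86 years.
Leg 2: γ = 1/√(1 − 0.496²) = 1/√0.7540 = 1.152; τ_2 = 24.99/1.152 = 21.70 years.
Leg 3: speed unknown; τ_3 = 48.86/γ_3.
Total proper time: 16.86 + 21.70 + τ_3 = 74.88, so τ_3 = 74.88 − 38.56 = 36.32 years.
γ_3 = 48.86/36.32 = 1.345; β = √(1 − 1/γ²) = √0.4475.

β = 0.669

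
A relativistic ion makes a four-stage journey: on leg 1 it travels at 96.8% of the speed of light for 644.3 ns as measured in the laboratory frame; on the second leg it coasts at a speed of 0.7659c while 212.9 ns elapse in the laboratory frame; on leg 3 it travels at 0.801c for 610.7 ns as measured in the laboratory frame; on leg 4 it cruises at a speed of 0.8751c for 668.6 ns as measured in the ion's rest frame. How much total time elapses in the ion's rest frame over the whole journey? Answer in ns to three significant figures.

Leg 1: β = 0.968; γ = 1/√(1 − 0.968²) = 1/√0.06298 = 3.985; τ_1 = 644.3/3.985 = 161.7 ns.
Leg 2: γ = 1/√(1 − 0.7659²) = 1/√0.4134 = 1.555; τ_2 = 212.9/1.555 = 136.9 ns.
Leg 3: γ = 1/√(1 − 0.801²) = 1/√0.3584 = 1.670; τ_3 = 610.7/1.670 = 365.6 ns.
Leg 4: 668.6 ns is already measured in the ion's rest frame.
Total: 161.7 + 136.9 + 365.6 + 668.6 ns.

τ = 1330 ns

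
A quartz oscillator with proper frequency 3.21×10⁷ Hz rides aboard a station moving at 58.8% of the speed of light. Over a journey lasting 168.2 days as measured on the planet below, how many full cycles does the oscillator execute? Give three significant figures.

β = 0.588; γ = 1/√(1 − 0.588²) = 1/√0.6543 = 1.236
The oscillator's own cycle count is N = f × τ where τ is the proper time aboard the station. τ = Δt/γ = 168.2/1.236 = 136.1 days = 1.175×10⁷ s.
N = 3.21×10⁷ × 1.175×10⁷ = 3.773×10¹⁴.

N = 3.77×10¹⁴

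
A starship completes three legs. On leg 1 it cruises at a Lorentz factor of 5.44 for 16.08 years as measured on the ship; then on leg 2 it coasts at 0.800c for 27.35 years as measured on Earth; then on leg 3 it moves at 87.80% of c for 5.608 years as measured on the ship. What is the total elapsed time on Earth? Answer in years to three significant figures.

Δt = 127 years

Leg 1: γ = 5.44; Δt_1 = 5.440 × 16.08 = 87.48 years.
Leg 2: 27.35 years is already measured on Earth.
Leg 3: β = 0.8780; γ = 1/√(1 − 0.8780²) = 1/√0.2291 = 2.089; Δt_3 = 2.089 × 5.608 = 11.72 years.
Total: 87.48 + 27.35 + 11.72 years.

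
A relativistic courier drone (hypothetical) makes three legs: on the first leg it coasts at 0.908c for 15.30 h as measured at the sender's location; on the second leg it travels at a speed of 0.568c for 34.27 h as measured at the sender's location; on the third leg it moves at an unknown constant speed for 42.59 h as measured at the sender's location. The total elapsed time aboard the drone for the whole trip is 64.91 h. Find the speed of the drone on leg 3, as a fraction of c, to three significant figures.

β = 0.703

Leg 1: γ = 1/√(1 − 0.908²) = 1/√0.1755 = 2.387; τ_1 = 15.30/2.387 = 6.410 h.
Leg 2: γ = 1/√(1 − 0.568²) = 1/√0.6774 = 1.215; τ_2 = 34.27/1.215 = 28.21 h.
Leg 3: speed unknown; τ_3 = 42.59/γ_3.
Total proper time: 6.410 + 28.21 + τ_3 = 64.91, so τ_3 = 64.91 − 34.62 = 30.29 h.
γ_3 = 42.59/30.29 = 1.406; β = √(1 − 1/γ²) = √0.4940.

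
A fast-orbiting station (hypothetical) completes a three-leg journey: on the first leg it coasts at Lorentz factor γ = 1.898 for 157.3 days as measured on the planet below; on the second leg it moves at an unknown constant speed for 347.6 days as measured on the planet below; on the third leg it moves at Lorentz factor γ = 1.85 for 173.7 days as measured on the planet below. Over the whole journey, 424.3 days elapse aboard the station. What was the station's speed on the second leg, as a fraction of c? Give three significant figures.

Leg 1: γ = 1.898; τ_1 = 157.3/1.898 = 82.88 days.
Leg 2: speed unknown; τ_2 = 347.6/γ_2.
Leg 3: γ = 1.85; τ_3 = 173.7/1.850 = 93.89 days.
Total proper time: 82.88 + τ_2 + 93.89 = 424.3, so τ_2 = 424.3 − 176.8 = 247.5 days.
γ_2 = 347.6/247.5 = 1.404; β = √(1 − 1/γ²) = √0.4929.

β = 0.702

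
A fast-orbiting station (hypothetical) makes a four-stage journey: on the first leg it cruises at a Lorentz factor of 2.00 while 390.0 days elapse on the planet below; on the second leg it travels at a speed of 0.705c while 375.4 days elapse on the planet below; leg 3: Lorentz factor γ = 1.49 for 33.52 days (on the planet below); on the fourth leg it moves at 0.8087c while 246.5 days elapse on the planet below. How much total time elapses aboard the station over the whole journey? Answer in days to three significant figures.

τ = 629 days

Leg 1: γ = 2.00; τ_1 = 390.0/2.000 = 195.0 days.
Leg 2: γ = 1/√(1 − 0.705²) = 1/√0.5030 = 1.410; τ_2 = 375.4/1.410 = 266.2 days.
Leg 3: γ = 1.49; τ_3 = 33.52/1.490 = 22.50 days.
Leg 4: γ = 1/√(1 − 0.8087²) = 1/√0.3460 = 1.700; τ_4 = 246.5/1.700 = 145.0 days.
Total: 195.0 + 266.2 + 22.50 + 145.0 days.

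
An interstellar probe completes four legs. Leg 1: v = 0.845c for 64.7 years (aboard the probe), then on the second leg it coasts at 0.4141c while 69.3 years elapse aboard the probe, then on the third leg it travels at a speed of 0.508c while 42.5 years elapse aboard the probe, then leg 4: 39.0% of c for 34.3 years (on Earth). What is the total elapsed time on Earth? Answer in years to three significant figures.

Leg 1: γ = 1/√(1 − 0.845²) = 1/√0.2860 = 1.870; Δt_1 = 1.870 × 64.7 = 121.0 years.
Leg 2: γ = 1/√(1 − 0.4141²) = 1/√0.8285 = 1.099; Δt_2 = 1.099 × 69.3 = 76.13 years.
Leg 3: γ = 1/√(1 − 0.508²) = 1/√0.7419 = 1.161; Δt_3 = 1.161 × 42.5 = 49.34 years.
Leg 4: 34.3 years is already measured on Earth.
Total: 121.0 + 76.13 + 49.34 + 34.30 years.

Δt = 281 years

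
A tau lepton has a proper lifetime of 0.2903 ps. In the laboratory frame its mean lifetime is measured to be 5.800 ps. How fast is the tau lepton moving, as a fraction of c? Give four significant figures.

β = 0.9987

γ = Δt/τ₀ = 5.800/0.2903 = 19.98
β = √(1 − 1/γ²) = √(1 − 0.002505) = √0.9975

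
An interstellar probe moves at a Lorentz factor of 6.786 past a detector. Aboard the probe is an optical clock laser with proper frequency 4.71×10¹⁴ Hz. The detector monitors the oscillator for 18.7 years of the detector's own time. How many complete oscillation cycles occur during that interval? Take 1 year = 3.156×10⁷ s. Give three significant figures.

γ = 6.786
During 18.7 years of lab time, the oscillator's proper time advances by τ = Δt/γ = 18.7/6.786 = 2.756 years = 8.697×10⁷ s.
N = f × τ = 4.71×10¹⁴ × 8.697×10⁷ = 4.096×10²².

N = 4.10×10²²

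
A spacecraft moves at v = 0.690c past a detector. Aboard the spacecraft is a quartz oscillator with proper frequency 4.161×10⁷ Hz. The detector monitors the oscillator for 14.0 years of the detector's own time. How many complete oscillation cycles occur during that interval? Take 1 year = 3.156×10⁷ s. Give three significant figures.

γ = 1/√(1 − 0.690²) = 1/√0.5239 = 1.382
During 14.0 years of lab time, the oscillator's proper time advances by τ = Δt/γ = 14.0/1.382 = 10.13 years = 3.198×10⁸ s.
N = f × τ = 4.161×10⁷ × 3.198×10⁸ = 1.331×10¹⁶.

N = 1.33×10¹⁶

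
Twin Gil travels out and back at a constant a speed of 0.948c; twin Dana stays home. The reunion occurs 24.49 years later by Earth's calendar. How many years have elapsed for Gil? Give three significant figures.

γ = 1/√(1 − 0.948²) = 1/√0.1013 = 3.142
Gil's clock measures proper time along the trip: τ = Δt/γ = 24.49/3.142 years.

τ = 7.79 years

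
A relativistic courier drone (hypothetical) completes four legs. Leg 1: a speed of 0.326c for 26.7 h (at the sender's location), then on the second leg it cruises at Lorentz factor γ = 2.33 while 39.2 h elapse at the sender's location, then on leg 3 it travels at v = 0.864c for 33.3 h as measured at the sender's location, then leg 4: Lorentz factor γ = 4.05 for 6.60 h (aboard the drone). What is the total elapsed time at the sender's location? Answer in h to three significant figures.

Leg 1: 26.7 h is already measured at the sender's location.
Leg 2: 39.2 h is already measured at the sender's location.
Leg 3: 33.3 h is already measured at the sender's location.
Leg 4: γ = 4.05; Δt_4 = 4.050 × 6.60 = 26.73 h.
Total: 26.70 + 39.20 + 33.30 + 26.73 h.

Δt = 126 h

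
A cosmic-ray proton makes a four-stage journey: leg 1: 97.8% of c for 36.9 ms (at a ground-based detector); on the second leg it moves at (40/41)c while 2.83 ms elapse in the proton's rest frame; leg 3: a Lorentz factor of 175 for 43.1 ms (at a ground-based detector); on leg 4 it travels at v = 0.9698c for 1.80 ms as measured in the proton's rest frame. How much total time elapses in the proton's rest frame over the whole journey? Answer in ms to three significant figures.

τ = 12.6 ms

Leg 1: β = 0.978; γ = 1/√(1 − 0.978²) = 1/√0.04352 = 4.794; τ_1 = 36.9/4.794 = 7.698 ms.
Leg 2: 2.83 ms is already measured in the proton's rest frame.
Leg 3: γ = 175; τ_3 = 43.1/175.0 = 0.2463 ms.
Leg 4: 1.80 ms is already measured in the proton's rest frame.
Total: 7.698 + 2.830 + 0.2463 + 1.800 ms.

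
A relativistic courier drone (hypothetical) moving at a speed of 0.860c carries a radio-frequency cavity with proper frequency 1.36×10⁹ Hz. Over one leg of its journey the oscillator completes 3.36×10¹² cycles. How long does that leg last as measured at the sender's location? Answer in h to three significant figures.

γ = 1/√(1 − 0.860²) = 1/√0.2604 = 1.960
Proper time for N cycles: τ = N/f = 3.36×10¹²/(1.36×10⁹) = 2.471×10³ s = 0.6863 h.
Lab-frame duration Δt = γτ = 1.960 × 0.6863 = 1.345 h.

Δt = 1.34 h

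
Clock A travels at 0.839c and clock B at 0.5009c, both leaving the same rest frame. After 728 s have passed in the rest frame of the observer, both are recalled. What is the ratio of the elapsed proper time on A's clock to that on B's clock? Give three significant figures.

τ_A/τ_B = 0.629

A: γ = 1/√(1 − 0.839²) = 1/√0.2961 = 1.838. B: γ = 1/√(1 − 0.5009²) = 1/√0.7491 = 1.155.
τ_A/τ_B = γ_B/γ_A = 1.155/1.838 = 0.6287, so τ_A/τ_B = 0.6287.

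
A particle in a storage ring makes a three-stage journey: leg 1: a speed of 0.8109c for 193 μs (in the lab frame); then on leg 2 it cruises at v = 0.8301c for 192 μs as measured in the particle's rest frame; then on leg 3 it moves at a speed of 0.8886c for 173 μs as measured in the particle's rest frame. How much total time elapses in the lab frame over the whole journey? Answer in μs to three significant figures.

Δt = 914 μs

Leg 1: 193 μs is already measured in the lab frame.
Leg 2: γ = 1/√(1 − 0.8301²) = 1/√0.3109 = 1.793; Δt_2 = 1.793 × 192 = 344.3 μs.
Leg 3: γ = 1/√(1 − 0.8886²) = 1/√0.2104 = 2.180; Δt_3 = 2.180 × 173 = 377.2 μs.
Total: 193.0 + 344.3 + 377.2 μs.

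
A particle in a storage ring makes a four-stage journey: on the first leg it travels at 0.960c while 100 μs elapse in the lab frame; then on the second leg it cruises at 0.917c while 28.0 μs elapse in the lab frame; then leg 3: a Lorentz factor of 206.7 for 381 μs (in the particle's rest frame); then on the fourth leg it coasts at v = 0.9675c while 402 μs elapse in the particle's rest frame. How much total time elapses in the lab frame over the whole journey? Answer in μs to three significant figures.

Leg 1: 100 μs is already measured in the lab frame.
Leg 2: 28.0 μs is already measured in the lab frame.
Leg 3: γ = 206.7; Δt_3 = 206.7 × 381 = 7.875×10⁴ μs.
Leg 4: γ = 1/√(1 − 0.9675²) = 1/√0.06394 = 3.955; Δt_4 = 3.955 × 402 = 1590 μs.
Total: 100.0 + 28.00 + 7.875×10⁴ + 1590 μs.

Δt = 8.05×10⁴ μs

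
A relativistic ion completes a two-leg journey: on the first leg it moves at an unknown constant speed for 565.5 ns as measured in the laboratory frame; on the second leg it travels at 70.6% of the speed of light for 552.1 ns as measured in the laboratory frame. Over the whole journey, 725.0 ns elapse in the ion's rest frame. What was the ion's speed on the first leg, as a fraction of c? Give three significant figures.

Leg 1: speed unknown; τ_1 = 565.5/γ_1.
Leg 2: β = 0.706; γ = 1/√(1 − 0.706²) = 1/√0.5016 = 1.412; τ_2 = 552.1/1.412 = 391.0 ns.
Total proper time: τ_1 + 391.0 = 725.0, so τ_1 = 725.0 − 391.0 = 334.0 ns.
γ_1 = 565.5/334.0 = 1.693; β = √(1 − 1/γ²) = √0.6512.

β = 0.807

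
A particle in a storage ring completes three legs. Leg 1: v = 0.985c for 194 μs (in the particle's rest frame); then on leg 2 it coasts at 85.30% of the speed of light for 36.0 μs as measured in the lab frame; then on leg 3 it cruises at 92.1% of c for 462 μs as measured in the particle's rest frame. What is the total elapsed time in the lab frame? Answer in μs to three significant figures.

Δt = 2350 μs

Leg 1: γ = 1/√(1 − 0.985²) = 1/√0.02977 = 5.795; Δt_1 = 5.795 × 194 = 1124 μs.
Leg 2: 36.0 μs is already measured in the lab frame.
Leg 3: β = 0.921; γ = 1/√(1 − 0.921²) = 1/√0.1518 = 2.567; Δt_3 = 2.567 × 462 = 1186 μs.
Total: 1124 + 36.00 + 1186 μs.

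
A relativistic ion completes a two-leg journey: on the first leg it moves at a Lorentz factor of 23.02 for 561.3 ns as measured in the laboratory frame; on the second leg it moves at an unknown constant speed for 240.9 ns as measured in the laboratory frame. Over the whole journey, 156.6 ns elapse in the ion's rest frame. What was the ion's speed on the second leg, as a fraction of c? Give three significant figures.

Leg 1: γ = 23.02; τ_1 = 561.3/23.02 = 24.38 ns.
Leg 2: speed unknown; τ_2 = 240.9/γ_2.
Total proper time: 24.38 + τ_2 = 156.6, so τ_2 = 156.6 − 24.38 = 132.2 ns.
γ_2 = 240.9/132.2 = 1.822; β = √(1 − 1/γ²) = √0.6988.

β = 0.836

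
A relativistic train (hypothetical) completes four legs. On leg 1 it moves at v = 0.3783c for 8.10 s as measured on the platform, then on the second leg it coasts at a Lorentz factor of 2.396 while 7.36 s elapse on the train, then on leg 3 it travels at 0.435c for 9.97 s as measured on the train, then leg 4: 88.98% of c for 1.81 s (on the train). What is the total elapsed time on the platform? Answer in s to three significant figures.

Δt = 40.8 s

Leg 1: 8.10 s is already measured on the platform.
Leg 2: γ = 2.396; Δt_2 = 2.396 × 7.36 = 17.63 s.
Leg 3: γ = 1/√(1 − 0.435²) = 1/√0.8108 = 1.111; Δt_3 = 1.111 × 9.97 = 11.07 s.
Leg 4: β = 0.8898; γ = 1/√(1 − 0.8898²) = 1/√0.2083 = 2.191; Δt_4 = 2.191 × 1.81 = 3.966 s.
Total: 8.100 + 17.63 + 11.07 + 3.966 s.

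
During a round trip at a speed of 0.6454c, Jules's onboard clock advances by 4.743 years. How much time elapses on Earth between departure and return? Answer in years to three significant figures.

γ = 1/√(1 − 0.6454²) = 1/√0.5835 = 1.309
Earth-frame duration is the dilated interval: Δt = γτ = 1.309 × 4.743 years.

Δt = 6.21 years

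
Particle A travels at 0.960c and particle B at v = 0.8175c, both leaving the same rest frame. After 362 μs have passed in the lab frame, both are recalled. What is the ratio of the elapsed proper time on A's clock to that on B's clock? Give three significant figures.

τ_A/τ_B = 0.486

A: γ = 1/√(1 − 0.960²) = 25/7 ≈ 3.571. B: γ = 1/√(1 − 0.8175²) = 1/√0.3317 = 1.736.
τ_A/τ_B = γ_B/γ_A = 1.736/3.571 = 0.4862, so τ_A/τ_B = 0.4862.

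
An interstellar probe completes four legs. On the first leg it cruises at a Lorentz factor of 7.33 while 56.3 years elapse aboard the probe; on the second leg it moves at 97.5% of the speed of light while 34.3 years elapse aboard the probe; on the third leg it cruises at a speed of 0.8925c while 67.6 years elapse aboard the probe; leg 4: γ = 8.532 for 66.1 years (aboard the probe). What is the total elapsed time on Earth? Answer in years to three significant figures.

Δt = 1280 years

Leg 1: γ = 7.33; Δt_1 = 7.330 × 56.3 = 412.7 years.
Leg 2: β = 0.975; γ = 1/√(1 − 0.975²) = 1/√0.04938 = 4.500; Δt_2 = 4.500 × 34.3 = 154.4 years.
Leg 3: γ = 1/√(1 − 0.8925²) = 1/√0.2034 = 2.217; Δt_3 = 2.217 × 67.6 = 149.9 years.
Leg 4: γ = 8.532; Δt_4 = 8.532 × 66.1 = 564.0 years.
Total: 412.7 + 154.4 + 149.9 + 564.0 years.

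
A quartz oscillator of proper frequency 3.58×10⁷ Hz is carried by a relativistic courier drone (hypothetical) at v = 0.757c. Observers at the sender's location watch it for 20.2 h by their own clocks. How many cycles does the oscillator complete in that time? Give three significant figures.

γ = 1/√(1 − 0.757²) = 1/√0.4270 = 1.530
During 20.2 h of lab time, the oscillator's proper time advances by τ = Δt/γ = 20.2/1.530 = 13.20 h = 4.752×10⁴ s.
N = f × τ = 3.58×10⁷ × 4.752×10⁴ = 1.701×10¹².

N = 1.70×10¹²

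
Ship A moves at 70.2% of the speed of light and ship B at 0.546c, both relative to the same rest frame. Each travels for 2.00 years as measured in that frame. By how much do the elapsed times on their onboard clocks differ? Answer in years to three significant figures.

|τ_A − τ_B| = 0.251 years

A: β = 0.702; γ = 1/√(1 − 0.702²) = 1/√0.5072 = 1.404; τ_A = 2.00/1.404 = 1.424 years.
B: γ = 1/√(1 − 0.546²) = 1/√0.7019 = 1.194; τ_B = 2.00/1.194 = 1.676 years.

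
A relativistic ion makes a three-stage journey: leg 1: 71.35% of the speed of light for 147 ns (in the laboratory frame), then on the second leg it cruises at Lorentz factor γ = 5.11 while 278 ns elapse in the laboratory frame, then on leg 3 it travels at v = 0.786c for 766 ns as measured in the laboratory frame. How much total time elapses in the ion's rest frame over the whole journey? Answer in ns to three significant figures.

Leg 1: β = 0.7135; γ = 1/√(1 − 0.7135²) = 1/√0.4909 = 1.427; τ_1 = 147/1.427 = 103.0 ns.
Leg 2: γ = 5.11; τ_2 = 278/5.110 = 54.40 ns.
Leg 3: γ = 1/√(1 − 0.786²) = 1/√0.3822 = 1.618; τ_3 = 766/1.618 = 473.6 ns.
Total: 103.0 + 54.40 + 473.6 ns.

τ = 631 ns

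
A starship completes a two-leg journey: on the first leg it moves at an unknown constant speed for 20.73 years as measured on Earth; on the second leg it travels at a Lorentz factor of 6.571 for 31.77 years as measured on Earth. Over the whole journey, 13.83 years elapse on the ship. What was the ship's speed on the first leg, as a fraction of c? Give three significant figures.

Leg 1: speed unknown; τ_1 = 20.73/γ_1.
Leg 2: γ = 6.571; τ_2 = 31.77/6.571 = 4.835 years.
Total proper time: τ_1 + 4.835 = 13.83, so τ_1 = 13.83 − 4.835 = 8.995 years.
γ_1 = 20.73/8.995 = 2.305; β = √(1 − 1/γ²) = √0.8117.

β = 0.901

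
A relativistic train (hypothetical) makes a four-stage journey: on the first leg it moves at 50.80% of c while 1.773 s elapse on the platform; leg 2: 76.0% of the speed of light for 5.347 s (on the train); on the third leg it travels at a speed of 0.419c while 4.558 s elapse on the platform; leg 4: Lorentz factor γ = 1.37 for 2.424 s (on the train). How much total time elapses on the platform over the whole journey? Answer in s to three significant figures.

Leg 1: 1.773 s is already measured on the platform.
Leg 2: β = 0.760; γ = 1/√(1 − 0.760²) = 1/√0.4224 = 1.539; Δt_2 = 1.539 × 5.347 = 8.227 s.
Leg 3: 4.558 s is already measured on the platform.
Leg 4: γ = 1.37; Δt_4 = 1.370 × 2.424 = 3.321 s.
Total: 1.773 + 8.227 + 4.558 + 3.321 s.

Δt = 17.9 s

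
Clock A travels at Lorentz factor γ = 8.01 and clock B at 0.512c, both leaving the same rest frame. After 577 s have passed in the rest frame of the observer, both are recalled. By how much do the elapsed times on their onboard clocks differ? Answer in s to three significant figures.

A: γ = 8.01; τ_A = 577/8.010 = 72.03 s.
B: γ = 1/√(1 − 0.512²) = 1/√0.7379 = 1.164; τ_B = 577/1.164 = 495.6 s.

|τ_A − τ_B| = 424 s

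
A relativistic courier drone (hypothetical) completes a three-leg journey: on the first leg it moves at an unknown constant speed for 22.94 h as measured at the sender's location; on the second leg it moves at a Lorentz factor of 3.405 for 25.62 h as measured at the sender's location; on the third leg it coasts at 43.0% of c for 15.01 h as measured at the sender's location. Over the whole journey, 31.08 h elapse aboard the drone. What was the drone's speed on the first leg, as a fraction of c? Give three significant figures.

Leg 1: speed unknown; τ_1 = 22.94/γ_1.
Leg 2: γ = 3.405; τ_2 = 25.62/3.405 = 7.524 h.
Leg 3: β = 0.430; γ = 1/√(1 − 0.430²) = 1/√0.8151 = 1.108; τ_3 = 15.01/1.108 = 13.55 h.
Total proper time: τ_1 + 7.524 + 13.55 = 31.08, so τ_1 = 31.08 − 21.08 = 10.00 h.
γ_1 = 22.94/10.00 = 2.293; β = √(1 − 1/γ²) = √0.8098.

β = 0.900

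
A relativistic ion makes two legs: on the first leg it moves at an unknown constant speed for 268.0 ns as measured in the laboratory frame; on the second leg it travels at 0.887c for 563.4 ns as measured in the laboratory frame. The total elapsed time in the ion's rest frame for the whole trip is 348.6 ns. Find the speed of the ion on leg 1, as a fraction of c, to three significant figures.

β = 0.944

Leg 1: speed unknown; τ_1 = 268.0/γ_1.
Leg 2: γ = 1/√(1 − 0.887²) = 1/√0.2132 = 2.166; τ_2 = 563.4/2.166 = 260.2 ns.
Total proper time: τ_1 + 260.2 = 348.6, so τ_1 = 348.6 − 260.2 = 88.44 ns.
γ_1 = 268.0/88.44 = 3.030; β = √(1 − 1/γ²) = √0.8911.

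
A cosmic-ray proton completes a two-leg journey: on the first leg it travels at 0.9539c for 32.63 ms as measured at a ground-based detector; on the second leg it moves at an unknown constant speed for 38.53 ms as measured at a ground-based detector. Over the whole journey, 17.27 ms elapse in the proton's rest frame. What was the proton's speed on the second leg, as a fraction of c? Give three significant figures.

β = 0.981

Leg 1: γ = 1/√(1 − 0.9539²) = 1/√0.09007 = 3.332; τ_1 = 32.63/3.332 = 9.793 ms.
Leg 2: speed unknown; τ_2 = 38.53/γ_2.
Total proper time: 9.793 + τ_2 = 17.27, so τ_2 = 17.27 − 9.793 = 7.477 ms.
γ_2 = 38.53/7.477 = 5.153; β = √(1 − 1/γ²) = √0.9623.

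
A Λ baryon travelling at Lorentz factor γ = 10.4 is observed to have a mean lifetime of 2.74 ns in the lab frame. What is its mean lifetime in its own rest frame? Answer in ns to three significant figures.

γ = 10.4
The lab-frame lifetime is the dilated interval; the proper lifetime is τ₀ = Δt/γ = 2.74/10.40 ns.

τ₀ = 0.263 ns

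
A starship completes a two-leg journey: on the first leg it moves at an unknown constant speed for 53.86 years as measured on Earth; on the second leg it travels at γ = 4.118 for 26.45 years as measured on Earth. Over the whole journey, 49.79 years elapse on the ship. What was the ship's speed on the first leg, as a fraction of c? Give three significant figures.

β = 0.593

Leg 1: speed unknown; τ_1 = 53.86/γ_1.
Leg 2: γ = 4.118; τ_2 = 26.45/4.118 = 6.423 years.
Total proper time: τ_1 + 6.423 = 49.79, so τ_1 = 49.79 − 6.423 = 43.37 years.
γ_1 = 53.86/43.37 = 1.242; β = √(1 − 1/γ²) = √0.3517.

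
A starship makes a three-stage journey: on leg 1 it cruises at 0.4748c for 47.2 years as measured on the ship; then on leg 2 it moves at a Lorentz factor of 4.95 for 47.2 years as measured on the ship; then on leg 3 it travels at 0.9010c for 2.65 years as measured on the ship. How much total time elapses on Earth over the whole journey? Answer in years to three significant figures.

Δt = 293 years

Leg 1: γ = 1/√(1 − 0.4748²) = 1/√0.7746 = 1.136; Δt_1 = 1.136 × 47.2 = 53.63 years.
Leg 2: γ = 4.95; Δt_2 = 4.950 × 47.2 = 233.6 years.
Leg 3: γ = 1/√(1 − 0.9010²) = 1/√0.1882 = 2.305; Δt_3 = 2.305 × 2.65 = 6.109 years.
Total: 53.63 + 233.6 + 6.109 years.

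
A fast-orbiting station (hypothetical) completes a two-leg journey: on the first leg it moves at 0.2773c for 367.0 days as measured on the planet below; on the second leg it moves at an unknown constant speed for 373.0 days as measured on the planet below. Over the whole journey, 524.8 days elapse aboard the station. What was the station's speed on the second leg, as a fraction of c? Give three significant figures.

β = 0.887

Leg 1: γ = 1/√(1 − 0.2773²) = 1/√0.9231 = 1.041; τ_1 = 367.0/1.041 = 352.6 days.
Leg 2: speed unknown; τ_2 = 373.0/γ_2.
Total proper time: 352.6 + τ_2 = 524.8, so τ_2 = 524.8 − 352.6 = 172.2 days.
γ_2 = 373.0/172.2 = 2.166; β = √(1 − 1/γ²) = √0.7869.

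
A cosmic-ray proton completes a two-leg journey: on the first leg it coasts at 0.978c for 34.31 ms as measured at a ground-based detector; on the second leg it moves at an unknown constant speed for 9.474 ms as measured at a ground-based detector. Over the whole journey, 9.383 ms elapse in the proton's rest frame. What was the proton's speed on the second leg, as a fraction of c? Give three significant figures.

β = 0.972

Leg 1: γ = 1/√(1 − 0.978²) = 1/√0.04352 = 4.794; τ_1 = 34.31/4.794 = 7.157 ms.
Leg 2: speed unknown; τ_2 = 9.474/γ_2.
Total proper time: 7.157 + τ_2 = 9.383, so τ_2 = 9.383 − 7.157 = 2.226 ms.
γ_2 = 9.474/2.226 = 4.257; β = √(1 − 1/γ²) = √0.9448.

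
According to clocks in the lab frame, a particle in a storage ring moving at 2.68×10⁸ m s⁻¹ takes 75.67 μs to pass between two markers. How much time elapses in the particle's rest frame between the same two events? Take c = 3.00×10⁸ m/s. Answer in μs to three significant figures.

β = 2.68×10⁸/3.00×10⁸ = 0.8933; γ = 1/√(1 − 0.8933²) = 2.225
The interval measured in the lab frame is the dilated one; the clock in the particle's rest frame measures the proper time τ = Δt/γ = 75.67/2.225 μs.

τ = 34.0 μs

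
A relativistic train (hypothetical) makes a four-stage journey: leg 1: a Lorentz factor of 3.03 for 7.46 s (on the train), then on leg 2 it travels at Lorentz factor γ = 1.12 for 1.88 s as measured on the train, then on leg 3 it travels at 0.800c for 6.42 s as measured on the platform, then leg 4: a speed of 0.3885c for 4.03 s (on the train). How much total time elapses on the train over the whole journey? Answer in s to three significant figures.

τ = 17.2 s

Leg 1: 7.46 s is already measured on the train.
Leg 2: 1.88 s is already measured on the train.
Leg 3: γ = 1/√(1 − 0.800²) = 5/3 ≈ 1.667; τ_3 = 6.42/1.667 = 3.852 s.
Leg 4: 4.03 s is already measured on the train.
Total: 7.460 + 1.880 + 3.852 + 4.030 s.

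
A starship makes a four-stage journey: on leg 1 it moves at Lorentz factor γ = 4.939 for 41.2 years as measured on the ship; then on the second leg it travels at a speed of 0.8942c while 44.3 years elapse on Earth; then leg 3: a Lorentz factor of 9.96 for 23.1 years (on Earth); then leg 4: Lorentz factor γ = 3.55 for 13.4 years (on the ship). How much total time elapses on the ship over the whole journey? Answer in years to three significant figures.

Leg 1: 41.2 years is already measured on the ship.
Leg 2: γ = 1/√(1 − 0.8942²) = 1/√0.2004 = 2.234; τ_2 = 44.3/2.234 = 19.83 years.
Leg 3: γ = 9.96; τ_3 = 23.1/9.960 = 2.319 years.
Leg 4: 13.4 years is already measured on the ship.
Total: 41.20 + 19.83 + 2.319 + 13.40 years.

τ = 76.8 years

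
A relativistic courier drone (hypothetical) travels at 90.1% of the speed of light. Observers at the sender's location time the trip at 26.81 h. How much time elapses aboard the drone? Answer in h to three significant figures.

τ = 11.6 h

β = 0.901; γ = 1/√(1 − 0.901²) = 1/√0.1882 = 2.305
The interval measured at the sender's location is the dilated one; the clock aboard the drone measures the proper time τ = Δt/γ = 26.81/2.305 h.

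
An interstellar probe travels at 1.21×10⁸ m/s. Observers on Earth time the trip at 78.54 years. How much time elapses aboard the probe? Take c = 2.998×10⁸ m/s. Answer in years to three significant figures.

τ = 71.9 years

β = 1.21×10⁸/2.998×10⁸ = 0.4036; γ = 1/√(1 − 0.4036²) = 1.093
The interval measured on Earth is the dilated one; the clock aboard the probe measures the proper time τ = Δt/γ = 78.54/1.093 years.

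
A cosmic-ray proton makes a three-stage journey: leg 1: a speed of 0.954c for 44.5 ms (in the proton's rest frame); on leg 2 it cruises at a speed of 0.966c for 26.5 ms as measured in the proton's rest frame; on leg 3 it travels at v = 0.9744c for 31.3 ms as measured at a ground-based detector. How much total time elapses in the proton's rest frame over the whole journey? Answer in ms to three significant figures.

τ = 78.0 ms

Leg 1: 44.5 ms is already measured in the proton's rest frame.
Leg 2: 26.5 ms is already measured in the proton's rest frame.
Leg 3: γ = 1/√(1 − 0.9744²) = 1/√0.05054 = 4.448; τ_3 = 31.3/4.448 = 7.037 ms.
Total: 44.50 + 26.50 + 7.037 ms.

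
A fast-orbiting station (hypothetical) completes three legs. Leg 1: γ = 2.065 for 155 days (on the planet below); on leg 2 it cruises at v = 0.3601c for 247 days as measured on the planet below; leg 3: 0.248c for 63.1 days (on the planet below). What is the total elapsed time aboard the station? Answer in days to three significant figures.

Leg 1: γ = 2.065; τ_1 = 155/2.065 = 75.06 days.
Leg 2: γ = 1/√(1 − 0.3601²) = 1/√0.8703 = 1.072; τ_2 = 247/1.072 = 230.4 days.
Leg 3: γ = 1/√(1 − 0.248²) = 1/√0.9385 = 1.032; τ_3 = 63.1/1.032 = 61.13 days.
Total: 75.06 + 230.4 + 61.13 days.

τ = 367 days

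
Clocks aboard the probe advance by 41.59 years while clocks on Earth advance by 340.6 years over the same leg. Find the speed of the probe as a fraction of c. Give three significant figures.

v = 0.993c

The proper time is measured aboard the probe (both events occur at the probe's location); Δt is measured on Earth. γ = Δt/τ = 340.6/41.59 = 8.189.
β = √(1 − 1/γ²) = √(1 − 0.01491) = √0.9851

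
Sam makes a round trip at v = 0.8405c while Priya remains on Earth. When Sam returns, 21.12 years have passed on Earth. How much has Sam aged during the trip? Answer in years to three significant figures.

γ = 1/√(1 − 0.8405²) = 1/√0.2936 = 1.846
Sam's clock measures proper time along the trip: τ = Δt/γ = 21.12/1.846 years.

τ = 11.4 years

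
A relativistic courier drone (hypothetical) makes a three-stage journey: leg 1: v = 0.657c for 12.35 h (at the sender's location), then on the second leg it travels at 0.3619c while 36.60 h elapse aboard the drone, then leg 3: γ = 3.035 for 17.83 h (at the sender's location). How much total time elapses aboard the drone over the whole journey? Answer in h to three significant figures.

Leg 1: γ = 1/√(1 − 0.657²) = 1/√0.5684 = 1.326; τ_1 = 12.35/1.326 = 9.311 h.
Leg 2: 36.60 h is already measured aboard the drone.
Leg 3: γ = 3.035; τ_3 = 17.83/3.035 = 5.875 h.
Total: 9.311 + 36.60 + 5.875 h.

τ = 51.8 h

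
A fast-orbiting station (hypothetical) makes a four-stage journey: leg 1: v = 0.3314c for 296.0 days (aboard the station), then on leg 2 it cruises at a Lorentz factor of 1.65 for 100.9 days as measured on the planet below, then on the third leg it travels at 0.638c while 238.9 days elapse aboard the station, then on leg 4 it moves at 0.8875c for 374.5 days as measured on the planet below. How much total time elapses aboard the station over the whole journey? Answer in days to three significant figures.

τ = 769 days

Leg 1: 296.0 days is already measured aboard the station.
Leg 2: γ = 1.65; τ_2 = 100.9/1.650 = 61.15 days.
Leg 3: 238.9 days is already measured aboard the station.
Leg 4: γ = 1/√(1 − 0.8875²) = 1/√0.2123 = 2.170; τ_4 = 374.5/2.170 = 172.6 days.
Total: 296.0 + 61.15 + 238.9 + 172.6 days.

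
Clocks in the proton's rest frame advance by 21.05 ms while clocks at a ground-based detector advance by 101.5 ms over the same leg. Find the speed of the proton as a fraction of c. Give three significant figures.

The proper time is measured in the proton's rest frame (both events occur at the proton's location); Δt is measured at a ground-based detector. γ = Δt/τ = 101.5/21.05 = 4.822.
β = √(1 − 1/γ²) = √(1 − 0.04301) = √0.9570

β = 0.978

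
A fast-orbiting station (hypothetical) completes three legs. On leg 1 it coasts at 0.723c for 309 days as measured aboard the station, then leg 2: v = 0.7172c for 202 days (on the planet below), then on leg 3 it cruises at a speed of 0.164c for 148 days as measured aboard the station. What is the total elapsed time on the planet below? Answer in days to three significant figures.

Δt = 799 days

Leg 1: γ = 1/√(1 − 0.723²) = 1/√0.4773 = 1.447; Δt_1 = 1.447 × 309 = 447.3 days.
Leg 2: 202 days is already measured on the planet below.
Leg 3: γ = 1/√(1 − 0.164²) = 1/√0.9731 = 1.014; Δt_3 = 1.014 × 148 = 150.0 days.
Total: 447.3 + 202.0 + 150.0 days.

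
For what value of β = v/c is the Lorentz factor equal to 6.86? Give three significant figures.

β = √(1 − 1/γ²) = √(1 − 1/6.86²) = √(1 − 0.02125) = √0.9788

β = 0.989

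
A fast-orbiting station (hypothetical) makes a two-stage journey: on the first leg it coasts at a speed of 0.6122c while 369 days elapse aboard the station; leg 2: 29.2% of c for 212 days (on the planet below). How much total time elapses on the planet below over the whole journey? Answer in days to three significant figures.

Leg 1: γ = 1/√(1 − 0.6122²) = 1/√0.6252 = 1.265; Δt_1 = 1.265 × 369 = 466.7 days.
Leg 2: 212 days is already measured on the planet below.
Total: 466.7 + 212.0 days.

Δt = 679 days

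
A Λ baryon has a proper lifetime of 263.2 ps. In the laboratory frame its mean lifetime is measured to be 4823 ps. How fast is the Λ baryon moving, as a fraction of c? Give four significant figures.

v = 0.9985c

γ = Δt/τ₀ = 4823/263.2 = 18.32
β = √(1 − 1/γ²) = √(1 − 0.002978) = √0.9970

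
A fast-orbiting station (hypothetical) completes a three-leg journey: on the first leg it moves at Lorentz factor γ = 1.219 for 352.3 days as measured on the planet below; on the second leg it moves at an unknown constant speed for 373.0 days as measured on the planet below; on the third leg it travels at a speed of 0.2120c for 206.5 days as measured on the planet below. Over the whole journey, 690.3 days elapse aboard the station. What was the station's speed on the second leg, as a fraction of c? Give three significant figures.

Leg 1: γ = 1.219; τ_1 = 352.3/1.219 = 289.0 days.
Leg 2: speed unknown; τ_2 = 373.0/γ_2.
Leg 3: γ = 1/√(1 − 0.2120²) = 1/√0.9551 = 1.023; τ_3 = 206.5/1.023 = 201.8 days.
Total proper time: 289.0 + τ_2 + 201.8 = 690.3, so τ_2 = 690.3 − 490.8 = 199.5 days.
γ_2 = 373.0/199.5 = 1.870; β = √(1 − 1/γ²) = √0.7140.

β = 0.845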